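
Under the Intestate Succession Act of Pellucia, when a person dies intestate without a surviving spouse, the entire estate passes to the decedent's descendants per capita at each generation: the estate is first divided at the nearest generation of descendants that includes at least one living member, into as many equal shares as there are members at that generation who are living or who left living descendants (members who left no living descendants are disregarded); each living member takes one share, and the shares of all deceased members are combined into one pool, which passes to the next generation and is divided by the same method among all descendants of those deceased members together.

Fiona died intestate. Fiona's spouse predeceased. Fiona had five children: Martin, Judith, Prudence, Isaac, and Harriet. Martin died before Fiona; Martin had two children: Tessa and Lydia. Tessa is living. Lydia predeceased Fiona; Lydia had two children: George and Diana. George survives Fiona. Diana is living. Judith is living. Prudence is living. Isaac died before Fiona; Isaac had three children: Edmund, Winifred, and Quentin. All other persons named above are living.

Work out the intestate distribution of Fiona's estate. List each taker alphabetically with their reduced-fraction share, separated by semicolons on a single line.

Diana 1/25; Edmund 2/25; George 1/25; Harriet 1/5; Judith 1/5; Prudence 1/5; Quentin 2/25; Tessa 2/25; Winifred 2/25

There is no surviving spouse, so the entire estate passes to Fiona's descendants per capita at each generation.
At generation 1 (Martin, Judith, Prudence, Isaac, Harriet) there are 5 shares of (1)/5 = 1/5 each.
Living: Judith, Prudence, and Harriet — each takes 1/5.
Deceased: Martin and Isaac. Their combined 2/5 is pooled and carried to generation 2.
At generation 2 (Tessa, Lydia, Edmund, Winifred, Quentin) there are 5 shares of (2/5)/5 = 2/25 each.
Living: Tessa, Edmund, Winifred, and Quentin — each takes 2/25.
Deceased: Lydia. That 2/25 share is carried to generation 3.
At generation 3 (George, Diana) there are 2 shares of (2/25)/2 = 1/25 each.
Living: George and Diana — each takes 1/25.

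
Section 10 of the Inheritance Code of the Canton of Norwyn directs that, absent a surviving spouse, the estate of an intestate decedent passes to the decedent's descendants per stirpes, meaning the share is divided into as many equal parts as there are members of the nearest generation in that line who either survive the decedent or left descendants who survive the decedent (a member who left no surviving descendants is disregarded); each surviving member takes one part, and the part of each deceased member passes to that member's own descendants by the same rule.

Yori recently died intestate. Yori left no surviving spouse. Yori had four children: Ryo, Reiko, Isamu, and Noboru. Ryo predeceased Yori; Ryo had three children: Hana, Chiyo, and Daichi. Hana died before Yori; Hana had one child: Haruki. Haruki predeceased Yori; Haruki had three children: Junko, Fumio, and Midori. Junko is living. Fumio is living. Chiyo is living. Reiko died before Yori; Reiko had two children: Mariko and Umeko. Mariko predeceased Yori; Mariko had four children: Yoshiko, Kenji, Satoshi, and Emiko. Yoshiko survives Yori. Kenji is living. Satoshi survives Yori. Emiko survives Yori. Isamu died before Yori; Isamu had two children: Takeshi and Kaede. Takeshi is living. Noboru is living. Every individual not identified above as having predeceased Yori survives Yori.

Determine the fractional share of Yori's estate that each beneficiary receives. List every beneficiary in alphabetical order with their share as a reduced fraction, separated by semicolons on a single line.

Chiyo 1/12; Daichi 1/12; Emiko 1/32; Fumio 1/36; Junko 1/36; Kaede 1/8; Kenji 1/32; Midori 1/36; Noboru 1/4; Satoshi 1/32; Takeshi 1/8; Umeko 1/8; Yoshiko 1/32

There is no surviving spouse, so the entire estate passes to Yori's descendants per stirpes.
The estate is divided into 4 equal shares of 1/4 among Ryo, Reiko, Isamu, Noboru.
Ryo predeceased; the 1/4 allotted to Ryo's branch passes to Ryo's issue by representation.
The 1/4 is divided into 3 equal shares of 1/12 among Hana, Chiyo, Daichi.
Hana predeceased; the 1/12 allotted to Hana's branch passes to Hana's issue by representation.
Haruki's line is the sole branch at this level, so the full 1/12 passes to Haruki's issue by representation.
The 1/12 is divided into 3 equal shares of 1/36 among Junko, Fumio, Midori.
Junko is living and takes 1/36.
Fumio is living and takes 1/36.
Midori is living and takes 1/36.
Chiyo is living and takes 1/12.
Daichi is living and takes 1/12.
Reiko predeceased; the 1/4 allotted to Reiko's branch passes to Reiko's issue by representation.
The 1/4 is divided into 2 equal shares of 1/8 among Mariko, Umeko.
Mariko predeceased; the 1/8 allotted to Mariko's branch passes to Mariko's issue by representation.
The 1/8 is divided into 4 equal shares of 1/32 among Yoshiko, Kenji, Satoshi, Emiko.
Yoshiko is living and takes 1/32.
Kenji is living and takes 1/32.
Satoshi is living and takes 1/32.
Emiko is living and takes 1/32.
Umeko is living and takes 1/8.
Isamu predeceased; the 1/4 allotted to Isamu's branch passes to Isamu's issue by representation.
The 1/4 is divided into 2 equal shares of 1/8 among Takeshi, Kaede.
Takeshi is living and takes 1/8.
Kaede is living and takes 1/8.
Noboru is living and takes 1/4.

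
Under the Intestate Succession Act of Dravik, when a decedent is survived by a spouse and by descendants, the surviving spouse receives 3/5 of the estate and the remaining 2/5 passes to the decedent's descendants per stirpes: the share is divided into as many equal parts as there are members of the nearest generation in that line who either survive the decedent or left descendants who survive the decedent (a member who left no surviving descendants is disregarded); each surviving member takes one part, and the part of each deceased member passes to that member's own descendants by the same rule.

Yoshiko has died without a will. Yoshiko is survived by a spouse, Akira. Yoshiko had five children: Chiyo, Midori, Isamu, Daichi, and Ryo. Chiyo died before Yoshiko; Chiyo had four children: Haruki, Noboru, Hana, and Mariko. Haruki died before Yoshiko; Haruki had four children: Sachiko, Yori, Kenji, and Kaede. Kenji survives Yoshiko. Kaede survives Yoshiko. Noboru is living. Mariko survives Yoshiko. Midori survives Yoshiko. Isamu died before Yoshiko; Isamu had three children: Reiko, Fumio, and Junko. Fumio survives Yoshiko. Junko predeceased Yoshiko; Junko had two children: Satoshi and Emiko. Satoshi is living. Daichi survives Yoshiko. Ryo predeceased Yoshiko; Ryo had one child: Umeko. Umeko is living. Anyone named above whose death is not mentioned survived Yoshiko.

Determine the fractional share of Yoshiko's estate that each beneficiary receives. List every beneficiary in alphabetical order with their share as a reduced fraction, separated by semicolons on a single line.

Akira, as surviving spouse, takes 3/5.
The remaining 2/5 passes to Yoshiko's descendants per stirpes.
The 2/5 is divided into 5 equal shares of 2/25 among Chiyo, Midori, Isamu, Daichi, Ryo.
Chiyo predeceased; the 2/25 allotted to Chiyo's branch passes to Chiyo's issue by representation.
The 2/25 is divided into 4 equal shares of 1/50 among Haruki, Noboru, Hana, Mariko.
Haruki predeceased; the 1/50 allotted to Haruki's branch passes to Haruki's issue by representation.
The 1/50 is divided into 4 equal shares of 1/200 among Sachiko, Yori, Kenji, Kaede.
Sachiko is living and takes 1/200.
Yori is living and takes 1/200.
Kenji is living and takes 1/200.
Kaede is living and takes 1/200.
Noboru is living and takes 1/50.
Hana is living and takes 1/50.
Mariko is living and takes 1/50.
Midori is living and takes 2/25.
Isamu predeceased; the 2/25 allotted to Isamu's branch passes to Isamu's issue by representation.
The 2/25 is divided into 3 equal shares of 2/75 among Reiko, Fumio, Junko.
Reiko is living and takes 2/75.
Fumio is living and takes 2/75.
Junko predeceased; the 2/75 allotted to Junko's branch passes to Junko's issue by representation.
The 2/75 is divided into 2 equal shares of 1/75 among Satoshi, Emiko.
Satoshi is living and takes 1/75.
Emiko is living and takes 1/75.
Daichi is living and takes 2/25.
Ryo predeceased; the 2/25 allotted to Ryo's branch passes to Ryo's issue by representation.
Umeko is the sole taker at this level and receives the full 2/25.

Akira 3/5; Daichi 2/25; Emiko 1/75; Fumio 2/75; Hana 1/50; Kaede 1/200; Kenji 1/200; Mariko 1/50; Midori 2/25; Noboru 1/50; Reiko 2/75; Sachiko 1/200; Satoshi 1/75; Umeko 2/25; Yori 1/200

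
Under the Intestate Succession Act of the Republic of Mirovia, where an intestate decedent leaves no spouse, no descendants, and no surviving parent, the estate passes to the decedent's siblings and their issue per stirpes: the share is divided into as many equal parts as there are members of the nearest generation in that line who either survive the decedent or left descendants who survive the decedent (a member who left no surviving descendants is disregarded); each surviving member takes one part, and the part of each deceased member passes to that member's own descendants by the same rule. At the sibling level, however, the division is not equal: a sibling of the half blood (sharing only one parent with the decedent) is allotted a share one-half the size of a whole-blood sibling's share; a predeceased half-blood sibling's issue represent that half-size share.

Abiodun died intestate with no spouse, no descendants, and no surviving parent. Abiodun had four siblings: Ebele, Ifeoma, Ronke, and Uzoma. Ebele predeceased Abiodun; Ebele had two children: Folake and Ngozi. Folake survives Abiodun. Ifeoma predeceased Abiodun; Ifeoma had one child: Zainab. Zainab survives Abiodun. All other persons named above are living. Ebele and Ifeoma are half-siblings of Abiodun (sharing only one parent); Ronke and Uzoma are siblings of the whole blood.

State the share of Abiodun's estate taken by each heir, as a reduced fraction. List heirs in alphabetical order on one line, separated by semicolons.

No spouse, descendants, or parent survives, so the estate passes to Abiodun's siblings per stirpes.
Half-blood siblings count for one-half the weight of whole-blood siblings at the initial division.
Dividing 1 in proportion to weights (total weight 3): Ebele (weight 1/2) → 1/6; Ifeoma (weight 1/2) → 1/6; Ronke (weight 1) → 1/3; Uzoma (weight 1) → 1/3.
Ebele predeceased; the 1/6 allotted to Ebele's branch passes to Ebele's issue by representation.
The 1/6 is divided into 2 equal shares of 1/12 among Folake, Ngozi.
Folake is living and takes 1/12.
Ngozi is living and takes 1/12.
Ifeoma predeceased; the 1/6 allotted to Ifeoma's branch passes to Ifeoma's issue by representation.
Zainab is the sole taker at this level and receives the full 1/6.
Ronke is living and takes 1/3.
Uzoma is living and takes 1/3.

Folake 1/12; Ngozi 1/12; Ronke 1/3; Uzoma 1/3; Zainab 1/6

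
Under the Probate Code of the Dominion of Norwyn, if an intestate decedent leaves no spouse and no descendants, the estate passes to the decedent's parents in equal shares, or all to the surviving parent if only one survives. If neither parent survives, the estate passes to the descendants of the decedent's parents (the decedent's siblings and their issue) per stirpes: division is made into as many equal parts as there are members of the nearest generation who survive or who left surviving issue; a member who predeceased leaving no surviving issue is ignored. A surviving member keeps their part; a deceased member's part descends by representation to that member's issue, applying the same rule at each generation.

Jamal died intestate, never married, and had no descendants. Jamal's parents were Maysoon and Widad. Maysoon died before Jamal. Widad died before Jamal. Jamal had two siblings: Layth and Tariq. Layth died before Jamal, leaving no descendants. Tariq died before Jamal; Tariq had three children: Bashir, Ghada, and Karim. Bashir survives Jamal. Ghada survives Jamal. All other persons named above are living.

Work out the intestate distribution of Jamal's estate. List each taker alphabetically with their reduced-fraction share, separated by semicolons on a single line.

Neither parent survives and there are no descendants, so the estate passes to Jamal's siblings and their issue per stirpes.
Layth left no surviving issue, so that branch lapses and is disregarded.
Tariq's line is the sole branch at this level, so the full 1 passes to Tariq's issue by representation.
The estate is divided into 3 equal shares of 1/3 among Bashir, Ghada, Karim.
Bashir is living and takes 1/3.
Ghada is living and takes 1/3.
Karim is living and takes 1/3.

Bashir 1/3; Ghada 1/3; Karim 1/3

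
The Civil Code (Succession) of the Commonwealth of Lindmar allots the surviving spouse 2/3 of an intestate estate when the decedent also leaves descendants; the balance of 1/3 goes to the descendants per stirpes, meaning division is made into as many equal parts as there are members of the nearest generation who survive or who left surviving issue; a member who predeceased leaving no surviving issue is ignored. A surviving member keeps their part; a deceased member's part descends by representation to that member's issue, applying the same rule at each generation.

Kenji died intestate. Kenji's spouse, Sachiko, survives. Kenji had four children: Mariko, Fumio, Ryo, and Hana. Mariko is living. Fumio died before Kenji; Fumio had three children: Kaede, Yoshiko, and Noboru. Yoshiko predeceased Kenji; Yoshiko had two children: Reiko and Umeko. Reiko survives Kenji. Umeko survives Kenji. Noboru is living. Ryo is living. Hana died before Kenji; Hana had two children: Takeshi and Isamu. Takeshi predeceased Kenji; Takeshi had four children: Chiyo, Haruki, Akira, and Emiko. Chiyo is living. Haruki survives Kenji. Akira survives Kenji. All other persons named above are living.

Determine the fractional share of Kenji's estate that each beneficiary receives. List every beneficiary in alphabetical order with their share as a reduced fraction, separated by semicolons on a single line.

Akira 1/96; Chiyo 1/96; Emiko 1/96; Haruki 1/96; Isamu 1/24; Kaede 1/36; Mariko 1/12; Noboru 1/36; Reiko 1/72; Ryo 1/12; Sachiko 2/3; Umeko 1/72

Sachiko, as surviving spouse, takes 2/3.
The remaining 1/3 passes to Kenji's descendants per stirpes.
The 1/3 is divided into 4 equal shares of 1/12 among Mariko, Fumio, Ryo, Hana.
Mariko is living and takes 1/12.
Fumio predeceased; the 1/12 allotted to Fumio's branch passes to Fumio's issue by representation.
The 1/12 is divided into 3 equal shares of 1/36 among Kaede, Yoshiko, Noboru.
Kaede is living and takes 1/36.
Yoshiko predeceased; the 1/36 allotted to Yoshiko's branch passes to Yoshiko's issue by representation.
The 1/36 is divided into 2 equal shares of 1/72 among Reiko, Umeko.
Reiko is living and takes 1/72.
Umeko is living and takes 1/72.
Noboru is living and takes 1/36.
Ryo is living and takes 1/12.
Hana predeceased; the 1/12 allotted to Hana's branch passes to Hana's issue by representation.
The 1/12 is divided into 2 equal shares of 1/24 among Takeshi, Isamu.
Takeshi predeceased; the 1/24 allotted to Takeshi's branch passes to Takeshi's issue by representation.
The 1/24 is divided into 4 equal shares of 1/96 among Chiyo, Haruki, Akira, Emiko.
Chiyo is living and takes 1/96.
Haruki is living and takes 1/96.
Akira is living and takes 1/96.
Emiko is living and takes 1/96.
Isamu is living and takes 1/24.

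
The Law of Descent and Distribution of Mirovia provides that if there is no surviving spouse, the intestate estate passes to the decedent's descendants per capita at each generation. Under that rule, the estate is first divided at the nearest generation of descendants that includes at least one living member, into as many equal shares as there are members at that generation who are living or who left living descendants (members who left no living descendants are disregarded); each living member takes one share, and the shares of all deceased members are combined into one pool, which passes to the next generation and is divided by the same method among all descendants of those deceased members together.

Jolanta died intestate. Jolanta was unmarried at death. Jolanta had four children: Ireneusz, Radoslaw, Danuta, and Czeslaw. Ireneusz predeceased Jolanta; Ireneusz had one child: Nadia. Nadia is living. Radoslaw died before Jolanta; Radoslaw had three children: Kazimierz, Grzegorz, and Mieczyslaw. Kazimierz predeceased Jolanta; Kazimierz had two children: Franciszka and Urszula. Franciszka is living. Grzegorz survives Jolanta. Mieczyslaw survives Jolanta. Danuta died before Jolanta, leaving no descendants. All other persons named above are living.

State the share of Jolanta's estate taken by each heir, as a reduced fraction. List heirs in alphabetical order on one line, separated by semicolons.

There is no surviving spouse, so the entire estate passes to Jolanta's descendants per capita at each generation.
At generation 1 (Ireneusz, Radoslaw, Czeslaw) there are 3 shares of (1)/3 = 1/3 each.
Living: Czeslaw — each takes 1/3.
Deceased: Ireneusz and Radoslaw. Their combined 2/3 is pooled and carried to generation 2.
At generation 2 (Nadia, Kazimierz, Grzegorz, Mieczyslaw) there are 4 shares of (2/3)/4 = 1/6 each.
Living: Nadia, Grzegorz, and Mieczyslaw — each takes 1/6.
Deceased: Kazimierz. That 1/6 share is carried to generation 3.
At generation 3 (Franciszka, Urszula) there are 2 shares of (1/6)/2 = 1/12 each.
Living: Franciszka and Urszula — each takes 1/12.

Czeslaw 1/3; Franciszka 1/12; Grzegorz 1/6; Mieczyslaw 1/6; Nadia 1/6; Urszula 1/12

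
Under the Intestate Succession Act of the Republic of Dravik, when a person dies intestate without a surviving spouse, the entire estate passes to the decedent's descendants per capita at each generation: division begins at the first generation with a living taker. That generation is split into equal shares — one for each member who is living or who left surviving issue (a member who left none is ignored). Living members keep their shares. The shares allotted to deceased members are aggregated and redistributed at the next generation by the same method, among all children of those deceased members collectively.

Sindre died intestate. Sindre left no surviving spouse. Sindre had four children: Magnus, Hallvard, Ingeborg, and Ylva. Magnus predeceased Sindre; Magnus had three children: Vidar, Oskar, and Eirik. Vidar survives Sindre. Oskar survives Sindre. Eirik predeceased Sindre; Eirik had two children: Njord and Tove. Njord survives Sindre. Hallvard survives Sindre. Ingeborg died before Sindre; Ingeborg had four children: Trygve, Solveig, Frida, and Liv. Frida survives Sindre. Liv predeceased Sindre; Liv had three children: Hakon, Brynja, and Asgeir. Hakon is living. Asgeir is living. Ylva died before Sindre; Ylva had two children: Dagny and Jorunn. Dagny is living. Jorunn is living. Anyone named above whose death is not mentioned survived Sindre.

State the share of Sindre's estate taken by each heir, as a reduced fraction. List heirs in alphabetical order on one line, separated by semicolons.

Asgeir 1/30; Brynja 1/30; Dagny 1/12; Frida 1/12; Hakon 1/30; Hallvard 1/4; Jorunn 1/12; Njord 1/30; Oskar 1/12; Solveig 1/12; Tove 1/30; Trygve 1/12; Vidar 1/12

There is no surviving spouse, so the entire estate passes to Sindre's descendants per capita at each generation.
At generation 1 (Magnus, Hallvard, Ingeborg, Ylva) there are 4 shares of (1)/4 = 1/4 each.
Living: Hallvard — each takes 1/4.
Deceased: Magnus, Ingeborg, and Ylva. Their combined 3/4 is pooled and carried to generation 2.
At generation 2 (Vidar, Oskar, Eirik, Trygve, Solveig, Frida, Liv, Dagny, Jorunn) there are 9 shares of (3/4)/9 = 1/12 each.
Living: Vidar, Oskar, Trygve, Solveig, Frida, Dagny, and Jorunn — each takes 1/12.
Deceased: Eirik and Liv. Their combined 1/6 is pooled and carried to generation 3.
At generation 3 (Njord, Tove, Hakon, Brynja, Asgeir) there are 5 shares of (1/6)/5 = 1/30 each.
Living: Njord, Tove, Hakon, Brynja, and Asgeir — each takes 1/30.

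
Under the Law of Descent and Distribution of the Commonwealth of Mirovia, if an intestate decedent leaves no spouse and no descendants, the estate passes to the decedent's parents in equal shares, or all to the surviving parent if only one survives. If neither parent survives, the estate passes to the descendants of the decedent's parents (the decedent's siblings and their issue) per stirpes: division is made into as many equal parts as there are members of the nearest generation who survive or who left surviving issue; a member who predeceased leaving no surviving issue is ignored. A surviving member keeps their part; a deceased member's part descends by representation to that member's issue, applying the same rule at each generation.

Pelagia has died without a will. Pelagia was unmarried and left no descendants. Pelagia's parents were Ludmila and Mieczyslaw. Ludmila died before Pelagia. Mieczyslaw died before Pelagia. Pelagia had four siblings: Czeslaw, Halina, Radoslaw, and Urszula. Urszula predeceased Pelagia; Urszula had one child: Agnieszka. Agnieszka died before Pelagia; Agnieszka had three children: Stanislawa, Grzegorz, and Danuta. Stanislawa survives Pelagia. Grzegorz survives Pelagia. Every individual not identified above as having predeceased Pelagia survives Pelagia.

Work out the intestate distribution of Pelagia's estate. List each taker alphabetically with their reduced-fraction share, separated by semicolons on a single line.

Neither parent survives and there are no descendants, so the estate passes to Pelagia's siblings and their issue per stirpes.
The estate is divided into 4 equal shares of 1/4 among Czeslaw, Halina, Radoslaw, Urszula.
Czeslaw is living and takes 1/4.
Halina is living and takes 1/4.
Radoslaw is living and takes 1/4.
Urszula predeceased; the 1/4 allotted to Urszula's branch passes to Urszula's issue by representation.
Agnieszka's line is the sole branch at this level, so the full 1/4 passes to Agnieszka's issue by representation.
The 1/4 is divided into 3 equal shares of 1/12 among Stanislawa, Grzegorz, Danuta.
Stanislawa is living and takes 1/12.
Grzegorz is living and takes 1/12.
Danuta is living and takes 1/12.

Czeslaw 1/4; Danuta 1/12; Grzegorz 1/12; Halina 1/4; Radoslaw 1/4; Stanislawa 1/12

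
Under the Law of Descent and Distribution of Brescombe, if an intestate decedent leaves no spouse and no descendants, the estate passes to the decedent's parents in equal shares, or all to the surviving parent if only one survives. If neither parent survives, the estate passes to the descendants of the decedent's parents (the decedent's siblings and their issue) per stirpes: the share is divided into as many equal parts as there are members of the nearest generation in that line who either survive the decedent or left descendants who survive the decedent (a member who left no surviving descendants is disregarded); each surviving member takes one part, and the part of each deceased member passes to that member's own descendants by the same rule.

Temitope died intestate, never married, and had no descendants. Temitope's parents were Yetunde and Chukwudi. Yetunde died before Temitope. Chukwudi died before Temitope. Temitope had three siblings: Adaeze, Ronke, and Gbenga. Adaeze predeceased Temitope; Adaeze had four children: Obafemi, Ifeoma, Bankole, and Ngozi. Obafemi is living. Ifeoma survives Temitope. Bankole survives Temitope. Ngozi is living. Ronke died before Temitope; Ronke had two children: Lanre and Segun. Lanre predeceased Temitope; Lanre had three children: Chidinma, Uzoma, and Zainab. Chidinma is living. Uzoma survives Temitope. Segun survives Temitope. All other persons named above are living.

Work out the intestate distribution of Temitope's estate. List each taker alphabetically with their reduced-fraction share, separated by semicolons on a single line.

Neither parent survives and there are no descendants, so the estate passes to Temitope's siblings and their issue per stirpes.
The estate is divided into 3 equal shares of 1/3 among Adaeze, Ronke, Gbenga.
Adaeze predeceased; the 1/3 allotted to Adaeze's branch passes to Adaeze's issue by representation.
The 1/3 is divided into 4 equal shares of 1/12 among Obafemi, Ifeoma, Bankole, Ngozi.
Obafemi is living and takes 1/12.
Ifeoma is living and takes 1/12.
Bankole is living and takes 1/12.
Ngozi is living and takes 1/12.
Ronke predeceased; the 1/3 allotted to Ronke's branch passes to Ronke's issue by representation.
The 1/3 is divided into 2 equal shares of 1/6 among Lanre, Segun.
Lanre predeceased; the 1/6 allotted to Lanre's branch passes to Lanre's issue by representation.
The 1/6 is divided into 3 equal shares of 1/18 among Chidinma, Uzoma, Zainab.
Chidinma is living and takes 1/18.
Uzoma is living and takes 1/18.
Zainab is living and takes 1/18.
Segun is living and takes 1/6.
Gbenga is living and takes 1/3.

Bankole 1/12; Chidinma 1/18; Gbenga 1/3; Ifeoma 1/12; Ngozi 1/12; Obafemi 1/12; Segun 1/6; Uzoma 1/18; Zainab 1/18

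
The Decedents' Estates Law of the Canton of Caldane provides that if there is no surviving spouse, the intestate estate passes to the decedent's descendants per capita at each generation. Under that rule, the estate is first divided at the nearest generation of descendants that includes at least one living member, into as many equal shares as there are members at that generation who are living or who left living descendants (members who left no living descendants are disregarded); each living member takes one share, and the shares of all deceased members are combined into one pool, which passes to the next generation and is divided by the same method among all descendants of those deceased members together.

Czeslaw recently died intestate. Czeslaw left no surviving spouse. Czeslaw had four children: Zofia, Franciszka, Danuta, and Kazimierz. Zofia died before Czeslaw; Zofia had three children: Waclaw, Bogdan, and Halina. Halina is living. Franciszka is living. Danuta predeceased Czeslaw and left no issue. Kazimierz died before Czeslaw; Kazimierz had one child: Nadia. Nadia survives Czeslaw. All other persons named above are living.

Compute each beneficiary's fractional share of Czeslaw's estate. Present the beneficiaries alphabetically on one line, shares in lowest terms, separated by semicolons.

There is no surviving spouse, so the entire estate passes to Czeslaw's descendants per capita at each generation.
At generation 1 (Zofia, Franciszka, Kazimierz) there are 3 shares of (1)/3 = 1/3 each.
Living: Franciszka — each takes 1/3.
Deceased: Zofia and Kazimierz. Their combined 2/3 is pooled and carried to generation 2.
At generation 2 (Waclaw, Bogdan, Halina, Nadia) there are 4 shares of (2/3)/4 = 1/6 each.
Living: Waclaw, Bogdan, Halina, and Nadia — each takes 1/6.

Bogdan 1/6; Franciszka 1/3; Halina 1/6; Nadia 1/6; Waclaw 1/6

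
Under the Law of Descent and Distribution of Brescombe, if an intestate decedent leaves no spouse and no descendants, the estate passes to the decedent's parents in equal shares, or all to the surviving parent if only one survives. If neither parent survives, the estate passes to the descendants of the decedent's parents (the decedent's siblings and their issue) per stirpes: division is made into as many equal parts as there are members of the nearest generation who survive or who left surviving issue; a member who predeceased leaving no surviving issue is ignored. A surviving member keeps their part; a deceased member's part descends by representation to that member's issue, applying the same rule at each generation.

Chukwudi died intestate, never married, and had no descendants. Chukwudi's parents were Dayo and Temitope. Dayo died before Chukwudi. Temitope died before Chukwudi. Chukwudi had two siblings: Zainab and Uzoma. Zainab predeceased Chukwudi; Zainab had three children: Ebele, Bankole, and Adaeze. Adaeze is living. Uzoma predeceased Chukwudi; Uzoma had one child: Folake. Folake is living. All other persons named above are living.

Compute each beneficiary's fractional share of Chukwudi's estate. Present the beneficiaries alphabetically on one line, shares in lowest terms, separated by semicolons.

Neither parent survives and there are no descendants, so the estate passes to Chukwudi's siblings and their issue per stirpes.
The estate is divided into 2 equal shares of 1/2 among Zainab, Uzoma.
Zainab predeceased; the 1/2 allotted to Zainab's branch passes to Zainab's issue by representation.
The 1/2 is divided into 3 equal shares of 1/6 among Ebele, Bankole, Adaeze.
Ebele is living and takes 1/6.
Bankole is living and takes 1/6.
Adaeze is living and takes 1/6.
Uzoma predeceased; the 1/2 allotted to Uzoma's branch passes to Uzoma's issue by representation.
Folake is the sole taker at this level and receives the full 1/2.

Adaeze 1/6; Bankole 1/6; Ebele 1/6; Folake 1/2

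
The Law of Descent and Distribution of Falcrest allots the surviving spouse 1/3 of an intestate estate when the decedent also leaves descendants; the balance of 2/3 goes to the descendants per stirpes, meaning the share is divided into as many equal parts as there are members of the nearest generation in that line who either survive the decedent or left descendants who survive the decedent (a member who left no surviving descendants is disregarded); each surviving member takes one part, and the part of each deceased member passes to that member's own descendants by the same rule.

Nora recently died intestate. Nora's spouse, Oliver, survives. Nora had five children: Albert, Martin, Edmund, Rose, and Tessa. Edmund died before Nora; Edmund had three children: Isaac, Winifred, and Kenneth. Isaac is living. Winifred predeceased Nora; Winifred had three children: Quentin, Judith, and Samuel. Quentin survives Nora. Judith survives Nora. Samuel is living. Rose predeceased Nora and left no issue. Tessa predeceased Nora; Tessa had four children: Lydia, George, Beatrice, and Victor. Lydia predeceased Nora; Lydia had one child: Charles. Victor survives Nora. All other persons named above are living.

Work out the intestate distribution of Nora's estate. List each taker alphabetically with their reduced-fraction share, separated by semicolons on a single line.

Oliver, as surviving spouse, takes 1/3.
The remaining 2/3 passes to Nora's descendants per stirpes.
Rose left no surviving issue, so that branch lapses and is disregarded.
The 2/3 is divided into 4 equal shares of 1/6 among Albert, Martin, Edmund, Tessa.
Albert is living and takes 1/6.
Martin is living and takes 1/6.
Edmund predeceased; the 1/6 allotted to Edmund's branch passes to Edmund's issue by representation.
The 1/6 is divided into 3 equal shares of 1/18 among Isaac, Winifred, Kenneth.
Isaac is living and takes 1/18.
Winifred predeceased; the 1/18 allotted to Winifred's branch passes to Winifred's issue by representation.
The 1/18 is divided into 3 equal shares of 1/54 among Quentin, Judith, Samuel.
Quentin is living and takes 1/54.
Judith is living and takes 1/54.
Samuel is living and takes 1/54.
Kenneth is living and takes 1/18.
Tessa predeceased; the 1/6 allotted to Tessa's branch passes to Tessa's issue by representation.
The 1/6 is divided into 4 equal shares of 1/24 among Lydia, George, Beatrice, Victor.
Lydia predeceased; the 1/24 allotted to Lydia's branch passes to Lydia's issue by representation.
Charles is the sole taker at this level and receives the full 1/24.
George is living and takes 1/24.
Beatrice is living and takes 1/24.
Victor is living and takes 1/24.

Albert 1/6; Beatrice 1/24; Charles 1/24; George 1/24; Isaac 1/18; Judith 1/54; Kenneth 1/18; Martin 1/6; Oliver 1/3; Quentin 1/54; Samuel 1/54; Victor 1/24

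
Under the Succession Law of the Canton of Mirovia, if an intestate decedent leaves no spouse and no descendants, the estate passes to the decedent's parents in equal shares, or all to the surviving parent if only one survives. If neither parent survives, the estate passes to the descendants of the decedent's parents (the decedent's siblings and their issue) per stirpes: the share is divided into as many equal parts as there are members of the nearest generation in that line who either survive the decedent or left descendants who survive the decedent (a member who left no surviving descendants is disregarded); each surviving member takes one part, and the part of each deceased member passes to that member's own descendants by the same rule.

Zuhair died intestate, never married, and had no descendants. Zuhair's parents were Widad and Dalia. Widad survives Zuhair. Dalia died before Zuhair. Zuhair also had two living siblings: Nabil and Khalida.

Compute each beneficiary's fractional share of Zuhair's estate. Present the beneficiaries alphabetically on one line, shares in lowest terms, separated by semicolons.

Widad 1

Only one parent, Widad, survives, so Widad takes the entire estate. The siblings take nothing because a surviving parent has priority.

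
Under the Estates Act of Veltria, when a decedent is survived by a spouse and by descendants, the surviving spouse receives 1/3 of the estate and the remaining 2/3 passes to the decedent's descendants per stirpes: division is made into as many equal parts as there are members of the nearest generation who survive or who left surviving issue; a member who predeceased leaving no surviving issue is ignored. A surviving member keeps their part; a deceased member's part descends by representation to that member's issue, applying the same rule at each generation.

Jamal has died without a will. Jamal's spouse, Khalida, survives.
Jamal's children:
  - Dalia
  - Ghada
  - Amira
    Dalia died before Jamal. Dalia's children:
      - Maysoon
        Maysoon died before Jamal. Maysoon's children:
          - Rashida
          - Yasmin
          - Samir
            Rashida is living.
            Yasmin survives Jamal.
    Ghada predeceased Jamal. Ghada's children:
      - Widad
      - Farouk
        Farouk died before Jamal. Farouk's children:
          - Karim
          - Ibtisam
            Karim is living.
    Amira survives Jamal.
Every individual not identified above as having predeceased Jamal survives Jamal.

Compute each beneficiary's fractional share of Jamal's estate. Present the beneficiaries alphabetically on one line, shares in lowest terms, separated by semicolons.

Amira 2/9; Ibtisam 1/18; Karim 1/18; Khalida 1/3; Rashida 2/27; Samir 2/27; Widad 1/9; Yasmin 2/27

Khalida, as surviving spouse, takes 1/3.
The remaining 2/3 passes to Jamal's descendants per stirpes.
The 2/3 is divided into 3 equal shares of 2/9 among Dalia, Ghada, Amira.
Dalia predeceased; the 2/9 allotted to Dalia's branch passes to Dalia's issue by representation.
Maysoon's line is the sole branch at this level, so the full 2/9 passes to Maysoon's issue by representation.
The 2/9 is divided into 3 equal shares of 2/27 among Rashida, Yasmin, Samir.
Rashida is living and takes 2/27.
Yasmin is living and takes 2/27.
Samir is living and takes 2/27.
Ghada predeceased; the 2/9 allotted to Ghada's branch passes to Ghada's issue by representation.
The 2/9 is divided into 2 equal shares of 1/9 among Widad, Farouk.
Widad is living and takes 1/9.
Farouk predeceased; the 1/9 allotted to Farouk's branch passes to Farouk's issue by representation.
The 1/9 is divided into 2 equal shares of 1/18 among Karim, Ibtisam.
Karim is living and takes 1/18.
Ibtisam is living and takes 1/18.
Amira is living and takes 2/9.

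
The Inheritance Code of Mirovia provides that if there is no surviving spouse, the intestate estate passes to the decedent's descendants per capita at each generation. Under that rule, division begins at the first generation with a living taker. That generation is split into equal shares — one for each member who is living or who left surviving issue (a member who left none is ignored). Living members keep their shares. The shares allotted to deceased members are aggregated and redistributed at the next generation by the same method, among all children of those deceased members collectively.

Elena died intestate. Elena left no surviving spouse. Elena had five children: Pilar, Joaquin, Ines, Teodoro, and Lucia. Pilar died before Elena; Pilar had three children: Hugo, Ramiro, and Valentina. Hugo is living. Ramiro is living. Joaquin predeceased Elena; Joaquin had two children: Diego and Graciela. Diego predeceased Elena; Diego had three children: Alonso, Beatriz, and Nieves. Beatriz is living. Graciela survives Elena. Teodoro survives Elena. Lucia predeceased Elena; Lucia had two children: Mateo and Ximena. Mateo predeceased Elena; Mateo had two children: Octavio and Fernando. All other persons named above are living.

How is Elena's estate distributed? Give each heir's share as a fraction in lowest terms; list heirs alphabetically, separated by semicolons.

Alonso 6/175; Beatriz 6/175; Fernando 6/175; Graciela 3/35; Hugo 3/35; Ines 1/5; Nieves 6/175; Octavio 6/175; Ramiro 3/35; Teodoro 1/5; Valentina 3/35; Ximena 3/35

There is no surviving spouse, so the entire estate passes to Elena's descendants per capita at each generation.
At generation 1 (Pilar, Joaquin, Ines, Teodoro, Lucia) there are 5 shares of (1)/5 = 1/5 each.
Living: Ines and Teodoro — each takes 1/5.
Deceased: Pilar, Joaquin, and Lucia. Their combined 3/5 is pooled and carried to generation 2.
At generation 2 (Hugo, Ramiro, Valentina, Diego, Graciela, Mateo, Ximena) there are 7 shares of (3/5)/7 = 3/35 each.
Living: Hugo, Ramiro, Valentina, Graciela, and Ximena — each takes 3/35.
Deceased: Diego and Mateo. Their combined 6/35 is pooled and carried to generation 3.
At generation 3 (Alonso, Beatriz, Nieves, Octavio, Fernando) there are 5 shares of (6/35)/5 = 6/175 each.
Living: Alonso, Beatriz, Nieves, Octavio, and Fernando — each takes 6/175.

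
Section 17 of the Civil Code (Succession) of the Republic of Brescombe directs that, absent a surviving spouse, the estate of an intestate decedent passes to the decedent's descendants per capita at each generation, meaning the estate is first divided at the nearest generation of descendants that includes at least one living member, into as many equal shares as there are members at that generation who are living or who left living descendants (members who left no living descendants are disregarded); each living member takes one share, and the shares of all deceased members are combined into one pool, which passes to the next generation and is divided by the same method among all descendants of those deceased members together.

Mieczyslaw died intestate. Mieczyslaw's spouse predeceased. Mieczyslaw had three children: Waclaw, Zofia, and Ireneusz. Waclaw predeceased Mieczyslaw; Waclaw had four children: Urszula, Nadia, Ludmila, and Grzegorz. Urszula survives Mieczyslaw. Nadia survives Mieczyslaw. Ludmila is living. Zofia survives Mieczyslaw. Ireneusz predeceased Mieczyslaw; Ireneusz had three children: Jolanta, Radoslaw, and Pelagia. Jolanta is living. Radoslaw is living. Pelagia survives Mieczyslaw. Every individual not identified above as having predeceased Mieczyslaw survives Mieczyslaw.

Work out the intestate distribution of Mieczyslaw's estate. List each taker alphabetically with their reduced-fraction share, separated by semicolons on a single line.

Grzegorz 2/21; Jolanta 2/21; Ludmila 2/21; Nadia 2/21; Pelagia 2/21; Radoslaw 2/21; Urszula 2/21; Zofia 1/3

There is no surviving spouse, so the entire estate passes to Mieczyslaw's descendants per capita at each generation.
At generation 1 (Waclaw, Zofia, Ireneusz) there are 3 shares of (1)/3 = 1/3 each.
Living: Zofia — each takes 1/3.
Deceased: Waclaw and Ireneusz. Their combined 2/3 is pooled and carried to generation 2.
At generation 2 (Urszula, Nadia, Ludmila, Grzegorz, Jolanta, Radoslaw, Pelagia) there are 7 shares of (2/3)/7 = 2/21 each.
Living: Urszula, Nadia, Ludmila, Grzegorz, Jolanta, Radoslaw, and Pelagia — each takes 2/21.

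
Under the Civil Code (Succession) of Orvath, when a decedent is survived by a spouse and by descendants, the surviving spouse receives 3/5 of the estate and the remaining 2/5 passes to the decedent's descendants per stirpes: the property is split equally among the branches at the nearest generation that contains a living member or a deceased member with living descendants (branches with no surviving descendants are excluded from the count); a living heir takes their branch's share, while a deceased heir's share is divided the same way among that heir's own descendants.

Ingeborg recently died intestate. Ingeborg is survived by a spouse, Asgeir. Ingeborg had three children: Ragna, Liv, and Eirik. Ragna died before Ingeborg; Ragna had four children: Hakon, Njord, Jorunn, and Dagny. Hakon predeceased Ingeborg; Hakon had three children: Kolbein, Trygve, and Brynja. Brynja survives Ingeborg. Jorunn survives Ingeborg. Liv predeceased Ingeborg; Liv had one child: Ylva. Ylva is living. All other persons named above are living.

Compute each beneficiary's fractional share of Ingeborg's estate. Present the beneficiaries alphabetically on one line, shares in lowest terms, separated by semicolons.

Asgeir, as surviving spouse, takes 3/5.
The remaining 2/5 passes to Ingeborg's descendants per stirpes.
The 2/5 is divided into 3 equal shares of 2/15 among Ragna, Liv, Eirik.
Ragna predeceased; the 2/15 allotted to Ragna's branch passes to Ragna's issue by representation.
The 2/15 is divided into 4 equal shares of 1/30 among Hakon, Njord, Jorunn, Dagny.
Hakon predeceased; the 1/30 allotted to Hakon's branch passes to Hakon's issue by representation.
The 1/30 is divided into 3 equal shares of 1/90 among Kolbein, Trygve, Brynja.
Kolbein is living and takes 1/90.
Trygve is living and takes 1/90.
Brynja is living and takes 1/90.
Njord is living and takes 1/30.
Jorunn is living and takes 1/30.
Dagny is living and takes 1/30.
Liv predeceased; the 2/15 allotted to Liv's branch passes to Liv's issue by representation.
Ylva is the sole taker at this level and receives the full 2/15.
Eirik is living and takes 2/15.

Asgeir 3/5; Brynja 1/90; Dagny 1/30; Eirik 2/15; Jorunn 1/30; Kolbein 1/90; Njord 1/30; Trygve 1/90; Ylva 2/15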